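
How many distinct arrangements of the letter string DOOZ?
4! / (2! × 1! × 1!) = 12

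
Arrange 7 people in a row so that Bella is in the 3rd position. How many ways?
Fix one position: (7-1)! = 720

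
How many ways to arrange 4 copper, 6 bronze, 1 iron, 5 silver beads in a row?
16! / (4! × 6! × 1! × 5!) = 10090080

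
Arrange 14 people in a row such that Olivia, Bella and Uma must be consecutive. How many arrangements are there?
Treat the 3 as one block: (14-3+1)! × 3! = 479001600 × 6 = 2874009600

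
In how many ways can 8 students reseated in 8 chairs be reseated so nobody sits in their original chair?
!8 = Σ_{j=0}^{8} (-1)^j·8!/j! = 40320 - 40320 + 20160 - 6720 + 1680 - 336 + 56 - 8 + 1 = 14833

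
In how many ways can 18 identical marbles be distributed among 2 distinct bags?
C(18+2-1, 2-1) = C(19, 1) = 19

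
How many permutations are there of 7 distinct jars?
7! = 5040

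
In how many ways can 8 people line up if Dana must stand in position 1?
Fix one position: (8-1)! = 5040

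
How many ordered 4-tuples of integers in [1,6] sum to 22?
Coefficient of x^22 in (x + x² + ... + x^6)^4. By inclusion-exclusion on dice exceeding 6: Σ_j (-1)^j C(4,j)·C(22-1-6j, 3) = C(4,0)·C(21,3) - C(4,1)·C(15,3) + C(4,2)·C(9,3) - C(4,3)·C(3,3) = 1·1330 - 4·455 + 6·84 - 4·1 = 10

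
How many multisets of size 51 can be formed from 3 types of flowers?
C(51+3-1, 3-1) = C(53, 2) = 1378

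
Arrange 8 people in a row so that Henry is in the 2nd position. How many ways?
Fix one position: (8-1)! = 5040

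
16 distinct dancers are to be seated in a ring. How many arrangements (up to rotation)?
Circular: fix one position, arrange the rest. (16-1)! = 1307674368000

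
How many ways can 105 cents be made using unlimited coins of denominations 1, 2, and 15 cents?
Coefficient of x^105 in 1/(1-x^1) · 1/(1-x^2) · 1/(1-x^15). Case on j = number of 15-cent coins (j = 0..7); remainder r = 105 - 15j is made from {1,2} in ⌊r/2⌋+1 ways. r = 105, 90, 75, 60, 45, 30, 15, 0 → 53 + 46 + 38 + 31 + 23 + 16 + 8 + 1 = 216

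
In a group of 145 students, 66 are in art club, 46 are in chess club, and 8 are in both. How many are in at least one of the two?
|A∪B| = |A| + |B| - |A∩B| = 66 + 46 - 8 = 104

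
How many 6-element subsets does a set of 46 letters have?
C(46,6) = 46!/(6!×40!) = 9366819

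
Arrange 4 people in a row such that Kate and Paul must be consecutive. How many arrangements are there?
Treat the 2 as one block: (4-2+1)! × 2! = 6 × 2 = 12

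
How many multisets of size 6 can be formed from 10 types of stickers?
C(6+10-1, 10-1) = C(15, 9) = 5005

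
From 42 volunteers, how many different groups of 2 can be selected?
C(42,2) = 42!/(2!×40!) = 861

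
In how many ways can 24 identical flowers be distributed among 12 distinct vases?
C(24+12-1, 12-1) = C(35, 11) = 417225900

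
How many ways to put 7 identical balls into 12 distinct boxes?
C(7+12-1, 12-1) = C(18, 11) = 31824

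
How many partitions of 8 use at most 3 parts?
By conjugation, equals partitions of 8 into parts ≤ 3. Let r_j(i) = number of partitions of i into parts ≤ j, for i = 0..8. r_1(i) = 1 for all i; r_j(i) = r_{j-1}(i) + r_j(i-j). Rows j = 2..3: ≤2: 1 1 2 2 3 3 4 4 5; ≤3: 1 1 2 3 4 5 7 8 10. r_3(8) = 10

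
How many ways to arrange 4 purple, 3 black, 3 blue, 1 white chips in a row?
11! / (4! × 3! × 3! × 1!) = 46200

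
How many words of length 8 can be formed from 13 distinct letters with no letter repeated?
P(13,8) = 13!/(13-8)! = 51891840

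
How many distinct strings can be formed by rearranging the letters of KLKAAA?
6! / (3! × 2! × 1!) = 60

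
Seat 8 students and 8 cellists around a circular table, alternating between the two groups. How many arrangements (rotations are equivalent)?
Fix one of the students: (8-1)! ways for the remaining students, × 8! ways for the cellists = 5040 × 40320 = 203212800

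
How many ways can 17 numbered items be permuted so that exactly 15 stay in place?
Choose the 15 fixed points C(17,15) = 136, derange the rest: !2 = Σ_{j=0}^{2} (-1)^j·2!/j! = 2 - 2 + 1 = 1. Product = 136 × 1 = 136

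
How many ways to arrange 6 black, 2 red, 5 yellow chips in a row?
13! / (6! × 2! × 5!) = 36036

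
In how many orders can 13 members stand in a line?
13! = 6227020800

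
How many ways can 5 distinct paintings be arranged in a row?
5! = 120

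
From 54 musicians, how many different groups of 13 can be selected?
C(54,13) = 54!/(13!×41!) = 1108176102180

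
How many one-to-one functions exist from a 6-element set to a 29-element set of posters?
P(29,6) = 29!/(29-6)! = 342014400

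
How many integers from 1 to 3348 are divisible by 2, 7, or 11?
⌊3348/2⌋+⌊3348/7⌋+⌊3348/11⌋ - ⌊3348/14⌋-⌊3348/22⌋-⌊3348/77⌋ + ⌊3348/154⌋ = 1674+478+304 - 239-152-43 + 21 = 2043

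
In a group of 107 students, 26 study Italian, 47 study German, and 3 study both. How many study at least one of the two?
|A∪B| = |A| + |B| - |A∩B| = 26 + 47 - 3 = 70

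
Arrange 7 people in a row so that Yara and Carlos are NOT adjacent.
Total - adjacent = 7! - (7-1)!×2 = 5040 - 1440 = 3600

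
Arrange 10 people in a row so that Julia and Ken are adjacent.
Treat as block: (10-1)! × 2! = 362880 × 2 = 725760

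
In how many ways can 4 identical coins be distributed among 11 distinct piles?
C(4+11-1, 11-1) = C(14, 10) = 1001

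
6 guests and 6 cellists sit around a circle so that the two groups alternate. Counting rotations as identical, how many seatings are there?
Fix one of the guests: (6-1)! ways for the remaining guests, × 6! ways for the cellists = 120 × 720 = 86400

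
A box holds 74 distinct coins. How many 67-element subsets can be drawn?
C(74,67) = 74!/(67!×7!) = 1799579064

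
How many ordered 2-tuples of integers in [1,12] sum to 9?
Coefficient of x^9 in (x + x² + ... + x^12)^2. By inclusion-exclusion on dice exceeding 12: Σ_j (-1)^j C(2,j)·C(9-1-12j, 1) = C(2,0)·C(8,1) = 1·8 = 8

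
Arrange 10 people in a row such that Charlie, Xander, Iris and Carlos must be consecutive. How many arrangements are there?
Treat the 4 as one block: (10-4+1)! × 4! = 5040 × 24 = 120960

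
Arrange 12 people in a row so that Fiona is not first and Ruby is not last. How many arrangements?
By inclusion-exclusion: 12! - 2×(12-1)! + (12-2)! = 479001600 - 79833600 + 3628800 = 402796800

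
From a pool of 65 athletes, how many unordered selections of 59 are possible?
C(65,59) = 65!/(59!×6!) = 82598880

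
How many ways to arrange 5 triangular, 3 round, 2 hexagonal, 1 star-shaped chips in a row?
11! / (5! × 3! × 2! × 1!) = 27720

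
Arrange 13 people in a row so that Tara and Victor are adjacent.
Treat as block: (13-1)! × 2! = 479001600 × 2 = 958003200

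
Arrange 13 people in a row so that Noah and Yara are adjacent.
Treat as block: (13-1)! × 2! = 479001600 × 2 = 958003200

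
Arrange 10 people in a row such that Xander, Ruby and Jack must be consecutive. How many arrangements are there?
Treat the 3 as one block: (10-3+1)! × 3! = 40320 × 6 = 241920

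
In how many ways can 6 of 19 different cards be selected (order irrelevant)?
C(19,6) = 19!/(6!×13!) = 27132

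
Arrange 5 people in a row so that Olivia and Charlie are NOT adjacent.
Total - adjacent = 5! - (5-1)!×2 = 120 - 48 = 72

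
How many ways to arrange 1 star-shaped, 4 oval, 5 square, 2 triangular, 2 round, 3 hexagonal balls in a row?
17! / (1! × 4! × 5! × 2! × 2! × 3!) = 5145940800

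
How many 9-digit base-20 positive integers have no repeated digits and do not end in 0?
Last digit: 19 nonzero choices. First digit: 18 (nonzero, ≠last). Middle 7: P(18,7) = 160392960. Total = 54854392320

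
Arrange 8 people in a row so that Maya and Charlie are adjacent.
Treat as block: (8-1)! × 2! = 5040 × 2 = 10080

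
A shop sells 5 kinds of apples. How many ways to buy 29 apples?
C(29+5-1, 5-1) = C(33, 4) = 40920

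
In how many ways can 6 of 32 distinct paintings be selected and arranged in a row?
P(32,6) = 32!/(32-6)! = 652458240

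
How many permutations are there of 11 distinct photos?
11! = 39916800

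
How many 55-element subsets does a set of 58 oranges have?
C(58,55) = 58!/(55!×3!) = 30856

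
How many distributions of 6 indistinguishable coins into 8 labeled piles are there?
C(6+8-1, 8-1) = C(13, 7) = 1716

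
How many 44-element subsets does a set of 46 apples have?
C(46,44) = 46!/(44!×2!) = 1035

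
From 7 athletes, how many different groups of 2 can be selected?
C(7,2) = 7!/(2!×5!) = 21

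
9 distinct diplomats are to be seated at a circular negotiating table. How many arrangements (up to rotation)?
Circular: fix one position, arrange the rest. (9-1)! = 40320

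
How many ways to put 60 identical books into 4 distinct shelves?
C(60+4-1, 4-1) = C(63, 3) = 39711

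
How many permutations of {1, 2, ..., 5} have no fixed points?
!5 = Σ_{j=0}^{5} (-1)^j·5!/j! = 120 - 120 + 60 - 20 + 5 - 1 = 44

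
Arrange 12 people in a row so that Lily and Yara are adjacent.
Treat as block: (12-1)! × 2! = 39916800 × 2 = 79833600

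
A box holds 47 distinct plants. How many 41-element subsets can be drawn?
C(47,41) = 47!/(41!×6!) = 10737573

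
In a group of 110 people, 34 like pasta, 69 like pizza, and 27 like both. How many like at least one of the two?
|A∪B| = |A| + |B| - |A∩B| = 34 + 69 - 27 = 76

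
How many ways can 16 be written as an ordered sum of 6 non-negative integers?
C(16+6-1, 6-1) = C(21, 5) = 20349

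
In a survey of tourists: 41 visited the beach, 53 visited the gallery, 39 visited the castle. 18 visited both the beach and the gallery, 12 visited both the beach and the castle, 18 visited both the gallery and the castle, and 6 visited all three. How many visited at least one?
|A∪B∪C| = 41+53+39-18-12-18+6 = 91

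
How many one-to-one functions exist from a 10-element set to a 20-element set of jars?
P(20,10) = 20!/(20-10)! = 670442572800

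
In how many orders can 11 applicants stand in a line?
11! = 39916800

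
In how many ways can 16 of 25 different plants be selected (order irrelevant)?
C(25,16) = 25!/(16!×9!) = 2042975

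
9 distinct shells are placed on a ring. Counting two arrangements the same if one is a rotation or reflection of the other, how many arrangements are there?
(9-1)!/2 = 40320/2 = 20160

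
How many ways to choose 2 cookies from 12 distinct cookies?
C(12,2) = 12!/(2!×10!) = 66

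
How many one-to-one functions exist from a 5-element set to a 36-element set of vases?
P(36,5) = 36!/(36-5)! = 45239040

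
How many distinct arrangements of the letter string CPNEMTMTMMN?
11! / (2! × 1! × 1! × 4! × 2! × 1!) = 415800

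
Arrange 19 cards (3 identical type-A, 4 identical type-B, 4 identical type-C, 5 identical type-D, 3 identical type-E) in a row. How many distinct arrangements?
19! / (3! × 4! × 4! × 5! × 3!) = 48886437600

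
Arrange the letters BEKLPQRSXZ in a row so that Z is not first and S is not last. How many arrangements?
By inclusion-exclusion: 10! - 2×(10-1)! + (10-2)! = 3628800 - 725760 + 40320 = 2943360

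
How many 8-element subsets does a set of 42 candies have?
C(42,8) = 42!/(8!×34!) = 118030185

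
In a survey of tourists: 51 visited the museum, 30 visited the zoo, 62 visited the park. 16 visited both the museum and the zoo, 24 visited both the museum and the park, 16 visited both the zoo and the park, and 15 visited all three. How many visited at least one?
|A∪B∪C| = 51+30+62-16-24-16+15 = 102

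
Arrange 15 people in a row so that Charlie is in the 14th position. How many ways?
Fix one position: (15-1)! = 87178291200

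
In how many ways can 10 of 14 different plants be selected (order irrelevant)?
C(14,10) = 14!/(10!×4!) = 1001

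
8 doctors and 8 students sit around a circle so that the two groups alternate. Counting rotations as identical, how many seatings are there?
Fix one of the doctors: (8-1)! ways for the remaining doctors, × 8! ways for the students = 5040 × 40320 = 203212800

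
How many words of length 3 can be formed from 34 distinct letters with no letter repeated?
P(34,3) = 34!/(34-3)! = 35904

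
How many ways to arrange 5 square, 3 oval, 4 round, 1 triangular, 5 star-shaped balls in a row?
18! / (5! × 3! × 4! × 1! × 5!) = 3087564480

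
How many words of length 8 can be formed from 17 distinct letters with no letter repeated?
P(17,8) = 17!/(17-8)! = 980179200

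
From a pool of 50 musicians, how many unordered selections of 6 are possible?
C(50,6) = 50!/(6!×44!) = 15890700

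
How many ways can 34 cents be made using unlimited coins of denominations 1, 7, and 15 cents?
Coefficient of x^34 in 1/(1-x^1) · 1/(1-x^7) · 1/(1-x^15). Case on j = number of 15-cent coins (j = 0..2); remainder r = 34 - 15j is made from {1,7} in ⌊r/7⌋+1 ways. r = 34, 19, 4 → 5 + 3 + 1 = 9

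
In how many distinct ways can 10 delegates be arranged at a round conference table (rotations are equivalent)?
Circular: fix one position, arrange the rest. (10-1)! = 362880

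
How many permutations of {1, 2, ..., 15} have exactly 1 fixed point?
Choose the 1 fixed point C(15,1) = 15, derange the rest: !14 = Σ_{j=0}^{14} (-1)^j·14!/j! = 87178291200 - 87178291200 + 43589145600 - 14529715200 + 3632428800 - 726485760 + 121080960 - 17297280 + 2162160 - 240240 + 24024 - 2184 + 182 - 14 + 1 = 32071101049. Product = 15 × 32071101049 = 481066515735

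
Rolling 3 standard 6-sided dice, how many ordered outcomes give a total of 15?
Coefficient of x^15 in (x + x² + ... + x^6)^3. By inclusion-exclusion on dice exceeding 6: Σ_j (-1)^j C(3,j)·C(15-1-6j, 2) = C(3,0)·C(14,2) - C(3,1)·C(8,2) + C(3,2)·C(2,2) = 1·91 - 3·28 + 3·1 = 10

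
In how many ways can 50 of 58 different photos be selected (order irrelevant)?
C(58,50) = 58!/(50!×8!) = 1916797311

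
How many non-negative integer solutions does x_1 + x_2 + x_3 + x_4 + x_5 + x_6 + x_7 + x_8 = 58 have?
C(58+8-1, 8-1) = C(65, 7) = 696190560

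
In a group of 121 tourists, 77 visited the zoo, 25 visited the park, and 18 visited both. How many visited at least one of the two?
|A∪B| = |A| + |B| - |A∩B| = 77 + 25 - 18 = 84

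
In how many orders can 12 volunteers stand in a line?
12! = 479001600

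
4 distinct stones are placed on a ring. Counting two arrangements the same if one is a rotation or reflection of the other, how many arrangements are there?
(4-1)!/2 = 6/2 = 3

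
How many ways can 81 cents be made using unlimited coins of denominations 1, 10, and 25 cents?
Coefficient of x^81 in 1/(1-x^1) · 1/(1-x^10) · 1/(1-x^25). Case on j = number of 25-cent coins (j = 0..3); remainder r = 81 - 25j is made from {1,10} in ⌊r/10⌋+1 ways. r = 81, 56, 31, 6 → 9 + 6 + 4 + 1 = 20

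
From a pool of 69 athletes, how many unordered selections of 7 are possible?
C(69,7) = 69!/(7!×62!) = 1078897248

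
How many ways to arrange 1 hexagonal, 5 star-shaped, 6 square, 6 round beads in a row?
18! / (1! × 5! × 6! × 6!) = 102918816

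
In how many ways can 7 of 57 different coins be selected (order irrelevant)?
C(57,7) = 57!/(7!×50!) = 264385836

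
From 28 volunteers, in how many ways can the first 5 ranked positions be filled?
P(28,5) = 28!/(28-5)! = 11793600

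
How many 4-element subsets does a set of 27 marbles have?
C(27,4) = 27!/(4!×23!) = 17550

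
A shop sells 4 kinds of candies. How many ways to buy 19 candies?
C(19+4-1, 4-1) = C(22, 3) = 1540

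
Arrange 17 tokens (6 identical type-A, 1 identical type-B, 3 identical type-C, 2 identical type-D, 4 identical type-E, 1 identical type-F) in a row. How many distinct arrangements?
17! / (6! × 1! × 3! × 2! × 4! × 1!) = 1715313600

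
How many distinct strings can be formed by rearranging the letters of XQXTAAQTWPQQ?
12! / (2! × 2! × 1! × 4! × 1! × 2!) = 2494800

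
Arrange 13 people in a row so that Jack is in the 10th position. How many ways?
Fix one position: (13-1)! = 479001600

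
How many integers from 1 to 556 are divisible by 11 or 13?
⌊556/11⌋ + ⌊556/13⌋ - ⌊556/143⌋ = 50 + 42 - 3 = 89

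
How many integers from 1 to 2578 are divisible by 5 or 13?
⌊2578/5⌋ + ⌊2578/13⌋ - ⌊2578/65⌋ = 515 + 198 - 39 = 674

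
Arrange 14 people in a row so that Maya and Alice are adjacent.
Treat as block: (14-1)! × 2! = 6227020800 × 2 = 12454041600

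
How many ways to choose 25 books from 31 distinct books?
C(31,25) = 31!/(25!×6!) = 736281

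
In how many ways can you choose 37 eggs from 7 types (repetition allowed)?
C(37+7-1, 7-1) = C(43, 6) = 6096454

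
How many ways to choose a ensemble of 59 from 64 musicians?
C(64,59) = 64!/(59!×5!) = 7624512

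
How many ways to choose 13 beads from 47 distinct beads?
C(47,13) = 47!/(13!×34!) = 140676848445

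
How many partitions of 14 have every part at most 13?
Let r_j(i) = number of partitions of i into parts ≤ j, for i = 0..14. r_1(i) = 1 for all i; r_j(i) = r_{j-1}(i) + r_j(i-j). Rows j = 2..13: ≤2: 1 1 2 2 3 3 4 4 5 5 6 6 7 7 8; ≤3: 1 1 2 3 4 5 7 8 10 12 14 16 19 21 24; ≤4: 1 1 2 3 5 6 9 11 15 18 23 27 34 39 47; ≤5: 1 1 2 3 5 7 10 13 18 23 30 37 47 57 70; ≤6: 1 1 2 3 5 7 11 14 20 26 35 44 58 71 90; ≤7: 1 1 2 3 5 7 11 15 21 28 38 49 65 82 105; ≤8: 1 1 2 3 5 7 11 15 22 29 40 52 70 89 116; ≤9: 1 1 2 3 5 7 11 15 22 30 41 54 73 94 123; ≤10: 1 1 2 3 5 7 11 15 22 30 42 55 75 97 128; ≤11: 1 1 2 3 5 7 11 15 22 30 42 56 76 99 131; ≤12: 1 1 2 3 5 7 11 15 22 30 42 56 77 100 133; ≤13: 1 1 2 3 5 7 11 15 22 30 42 56 77 101 134. r_13(14) = 134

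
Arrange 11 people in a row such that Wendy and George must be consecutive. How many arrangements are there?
Treat the 2 as one block: (11-2+1)! × 2! = 3628800 × 2 = 7257600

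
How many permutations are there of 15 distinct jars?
15! = 1307674368000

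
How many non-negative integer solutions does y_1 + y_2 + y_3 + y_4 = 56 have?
C(56+4-1, 4-1) = C(59, 3) = 32509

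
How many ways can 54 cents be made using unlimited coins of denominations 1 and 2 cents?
Coefficient of x^54 in 1/(1-x^1) · 1/(1-x^2). Use j coins of 2 for j = 0..⌊54/2⌋ = 27, the rest in 1s: 27 + 1 = 28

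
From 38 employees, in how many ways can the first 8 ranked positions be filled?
P(38,8) = 38!/(38-8)! = 1971788797440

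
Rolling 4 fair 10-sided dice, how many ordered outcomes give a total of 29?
Coefficient of x^29 in (x + x² + ... + x^10)^4. By inclusion-exclusion on dice exceeding 10: Σ_j (-1)^j C(4,j)·C(29-1-10j, 3) = C(4,0)·C(28,3) - C(4,1)·C(18,3) + C(4,2)·C(8,3) = 1·3276 - 4·816 + 6·56 = 348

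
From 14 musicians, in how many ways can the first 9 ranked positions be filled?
P(14,9) = 14!/(14-9)! = 726485760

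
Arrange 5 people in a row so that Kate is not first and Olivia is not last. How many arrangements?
By inclusion-exclusion: 5! - 2×(5-1)! + (5-2)! = 120 - 48 + 6 = 78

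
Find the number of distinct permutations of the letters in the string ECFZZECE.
8! / (3! × 2! × 1! × 2!) = 1680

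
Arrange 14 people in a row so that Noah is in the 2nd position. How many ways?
Fix one position: (14-1)! = 6227020800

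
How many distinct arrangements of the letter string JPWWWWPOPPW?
11! / (1! × 1! × 4! × 5!) = 13860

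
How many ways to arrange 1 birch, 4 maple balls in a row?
5! / (1! × 4!) = 5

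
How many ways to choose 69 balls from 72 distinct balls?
C(72,69) = 72!/(69!×3!) = 59640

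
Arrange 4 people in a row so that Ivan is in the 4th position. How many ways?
Fix one position: (4-1)! = 6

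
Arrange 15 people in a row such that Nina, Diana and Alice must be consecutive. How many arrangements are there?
Treat the 3 as one block: (15-3+1)! × 3! = 6227020800 × 6 = 37362124800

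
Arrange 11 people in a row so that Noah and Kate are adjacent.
Treat as block: (11-1)! × 2! = 3628800 × 2 = 7257600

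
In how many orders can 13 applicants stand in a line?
13! = 6227020800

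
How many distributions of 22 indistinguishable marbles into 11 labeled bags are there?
C(22+11-1, 11-1) = C(32, 10) = 64512240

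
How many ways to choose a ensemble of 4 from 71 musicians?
C(71,4) = 71!/(4!×67!) = 971635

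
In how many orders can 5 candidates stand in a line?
5! = 120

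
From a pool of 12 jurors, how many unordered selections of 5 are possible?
C(12,5) = 12!/(5!×7!) = 792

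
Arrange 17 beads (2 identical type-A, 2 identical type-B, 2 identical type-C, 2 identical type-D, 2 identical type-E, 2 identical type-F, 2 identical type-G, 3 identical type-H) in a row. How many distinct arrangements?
17! / (2! × 2! × 2! × 2! × 2! × 2! × 2! × 3!) = 463134672000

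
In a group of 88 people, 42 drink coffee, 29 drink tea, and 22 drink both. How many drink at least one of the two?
|A∪B| = |A| + |B| - |A∩B| = 42 + 29 - 22 = 49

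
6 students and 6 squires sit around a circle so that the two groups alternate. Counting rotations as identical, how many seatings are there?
Fix one of the students: (6-1)! ways for the remaining students, × 6! ways for the squires = 120 × 720 = 86400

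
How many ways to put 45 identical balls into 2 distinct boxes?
C(45+2-1, 2-1) = C(46, 1) = 46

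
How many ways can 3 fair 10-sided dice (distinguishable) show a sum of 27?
Coefficient of x^27 in (x + x² + ... + x^10)^3. By inclusion-exclusion on dice exceeding 10: Σ_j (-1)^j C(3,j)·C(27-1-10j, 2) = C(3,0)·C(26,2) - C(3,1)·C(16,2) + C(3,2)·C(6,2) = 1·325 - 3·120 + 3·15 = 10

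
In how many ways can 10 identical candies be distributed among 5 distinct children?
C(10+5-1, 5-1) = C(14, 4) = 1001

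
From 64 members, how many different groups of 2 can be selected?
C(64,2) = 64!/(2!×62!) = 2016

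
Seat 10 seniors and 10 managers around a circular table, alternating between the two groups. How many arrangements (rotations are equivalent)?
Fix one of the seniors: (10-1)! ways for the remaining seniors, × 10! ways for the managers = 362880 × 3628800 = 1316818944000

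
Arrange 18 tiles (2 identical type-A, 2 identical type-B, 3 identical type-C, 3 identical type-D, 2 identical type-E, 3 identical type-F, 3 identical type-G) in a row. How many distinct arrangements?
18! / (2! × 2! × 3! × 3! × 2! × 3! × 3!) = 617512896000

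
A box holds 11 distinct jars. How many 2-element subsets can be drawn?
C(11,2) = 11!/(2!×9!) = 55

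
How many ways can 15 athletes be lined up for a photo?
15! = 1307674368000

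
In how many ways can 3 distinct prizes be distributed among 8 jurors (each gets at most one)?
P(8,3) = 8!/(8-3)! = 336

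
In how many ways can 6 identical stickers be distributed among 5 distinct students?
C(6+5-1, 5-1) = C(10, 4) = 210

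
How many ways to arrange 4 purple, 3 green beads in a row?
7! / (4! × 3!) = 35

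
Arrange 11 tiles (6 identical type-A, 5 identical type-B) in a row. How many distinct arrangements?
11! / (6! × 5!) = 462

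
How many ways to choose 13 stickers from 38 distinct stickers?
C(38,13) = 38!/(13!×25!) = 5414950296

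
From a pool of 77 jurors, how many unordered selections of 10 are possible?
C(77,10) = 77!/(10!×67!) = 1096993404430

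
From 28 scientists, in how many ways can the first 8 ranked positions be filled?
P(28,8) = 28!/(28-8)! = 125318793600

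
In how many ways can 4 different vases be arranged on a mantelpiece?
4! = 24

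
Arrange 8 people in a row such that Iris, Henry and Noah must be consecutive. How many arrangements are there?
Treat the 3 as one block: (8-3+1)! × 3! = 720 × 6 = 4320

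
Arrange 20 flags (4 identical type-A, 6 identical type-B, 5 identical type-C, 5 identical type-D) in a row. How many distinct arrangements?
20! / (4! × 6! × 5! × 5!) = 9777287520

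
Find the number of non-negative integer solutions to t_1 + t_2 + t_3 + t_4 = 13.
C(13+4-1, 4-1) = C(16, 3) = 560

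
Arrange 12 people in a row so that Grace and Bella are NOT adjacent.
Total - adjacent = 12! - (12-1)!×2 = 479001600 - 79833600 = 399168000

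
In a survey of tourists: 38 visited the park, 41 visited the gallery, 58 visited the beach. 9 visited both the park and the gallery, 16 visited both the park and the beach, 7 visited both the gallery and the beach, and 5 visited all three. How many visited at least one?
|A∪B∪C| = 38+41+58-9-16-7+5 = 110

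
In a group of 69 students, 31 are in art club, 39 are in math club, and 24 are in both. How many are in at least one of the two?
|A∪B| = |A| + |B| - |A∩B| = 31 + 39 - 24 = 46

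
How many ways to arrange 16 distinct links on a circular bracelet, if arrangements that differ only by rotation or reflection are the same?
(16-1)!/2 = 1307674368000/2 = 653837184000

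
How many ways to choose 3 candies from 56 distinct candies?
C(56,3) = 56!/(3!×53!) = 27720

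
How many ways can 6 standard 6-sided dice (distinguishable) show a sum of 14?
Coefficient of x^14 in (x + x² + ... + x^6)^6. By inclusion-exclusion on dice exceeding 6: Σ_j (-1)^j C(6,j)·C(14-1-6j, 5) = C(6,0)·C(13,5) - C(6,1)·C(7,5) = 1·1287 - 6·21 = 1161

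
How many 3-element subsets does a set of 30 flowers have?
C(30,3) = 30!/(3!×27!) = 4060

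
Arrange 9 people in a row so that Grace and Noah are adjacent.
Treat as block: (9-1)! × 2! = 40320 × 2 = 80640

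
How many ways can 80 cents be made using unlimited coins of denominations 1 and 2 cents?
Coefficient of x^80 in 1/(1-x^1) · 1/(1-x^2). Use j coins of 2 for j = 0..⌊80/2⌋ = 40, the rest in 1s: 40 + 1 = 41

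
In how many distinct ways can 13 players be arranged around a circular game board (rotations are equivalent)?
Circular: fix one position, arrange the rest. (13-1)! = 479001600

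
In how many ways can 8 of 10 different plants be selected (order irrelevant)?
C(10,8) = 10!/(8!×2!) = 45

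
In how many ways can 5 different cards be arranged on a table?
5! = 120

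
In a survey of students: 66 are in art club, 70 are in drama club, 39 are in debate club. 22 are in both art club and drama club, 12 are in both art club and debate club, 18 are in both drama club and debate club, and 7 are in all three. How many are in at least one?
|A∪B∪C| = 66+70+39-22-12-18+7 = 130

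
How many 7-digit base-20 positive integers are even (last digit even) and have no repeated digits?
Last∈{0,2,4,6,8,10,12,14,16,18}. Last=0: 19535040. Last nonzero: 9×18×P(18,5) = 166561920. Total = 186096960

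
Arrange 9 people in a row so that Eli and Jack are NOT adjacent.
Total - adjacent = 9! - (9-1)!×2 = 362880 - 80640 = 282240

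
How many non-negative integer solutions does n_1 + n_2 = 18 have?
C(18+2-1, 2-1) = C(19, 1) = 19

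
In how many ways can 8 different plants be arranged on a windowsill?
8! = 40320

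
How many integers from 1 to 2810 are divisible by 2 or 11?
⌊2810/2⌋ + ⌊2810/11⌋ - ⌊2810/22⌋ = 1405 + 255 - 127 = 1533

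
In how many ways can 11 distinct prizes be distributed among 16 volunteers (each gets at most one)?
P(16,11) = 16!/(16-11)! = 174356582400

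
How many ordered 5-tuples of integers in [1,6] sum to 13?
Coefficient of x^13 in (x + x² + ... + x^6)^5. By inclusion-exclusion on dice exceeding 6: Σ_j (-1)^j C(5,j)·C(13-1-6j, 4) = C(5,0)·C(12,4) - C(5,1)·C(6,4) = 1·495 - 5·15 = 420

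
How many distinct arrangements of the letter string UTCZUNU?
7! / (1! × 1! × 1! × 1! × 3!) = 840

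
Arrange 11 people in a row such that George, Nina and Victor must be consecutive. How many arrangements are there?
Treat the 3 as one block: (11-3+1)! × 3! = 362880 × 6 = 2177280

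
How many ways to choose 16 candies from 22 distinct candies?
C(22,16) = 22!/(16!×6!) = 74613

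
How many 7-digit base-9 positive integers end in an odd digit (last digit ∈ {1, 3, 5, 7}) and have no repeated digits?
Last∈{1,3,5,7}. Last=0: 0. Last nonzero: 4×7×P(7,5) = 70560. Total = 70560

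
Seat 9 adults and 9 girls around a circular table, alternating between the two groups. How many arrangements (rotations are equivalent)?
Fix one of the adults: (9-1)! ways for the remaining adults, × 9! ways for the girls = 40320 × 362880 = 14631321600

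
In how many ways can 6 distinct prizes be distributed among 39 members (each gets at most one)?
P(39,6) = 39!/(39-6)! = 2349088560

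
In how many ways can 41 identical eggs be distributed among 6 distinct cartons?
C(41+6-1, 6-1) = C(46, 5) = 1370754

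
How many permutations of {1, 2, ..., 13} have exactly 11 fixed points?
Choose the 11 fixed points C(13,11) = 78, derange the rest: !2 = Σ_{j=0}^{2} (-1)^j·2!/j! = 2 - 2 + 1 = 1. Product = 78 × 1 = 78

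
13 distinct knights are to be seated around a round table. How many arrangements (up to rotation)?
Circular: fix one position, arrange the rest. (13-1)! = 479001600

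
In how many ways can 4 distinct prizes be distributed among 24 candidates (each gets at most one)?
P(24,4) = 24!/(24-4)! = 255024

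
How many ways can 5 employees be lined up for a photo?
5! = 120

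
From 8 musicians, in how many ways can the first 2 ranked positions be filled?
P(8,2) = 8!/(8-2)! = 56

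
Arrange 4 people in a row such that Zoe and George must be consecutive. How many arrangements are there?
Treat the 2 as one block: (4-2+1)! × 2! = 6 × 2 = 12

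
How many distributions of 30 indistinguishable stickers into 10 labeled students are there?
C(30+10-1, 10-1) = C(39, 9) = 211915132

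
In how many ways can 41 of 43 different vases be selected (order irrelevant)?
C(43,41) = 43!/(41!×2!) = 903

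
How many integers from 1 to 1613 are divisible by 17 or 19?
⌊1613/17⌋ + ⌊1613/19⌋ - ⌊1613/323⌋ = 94 + 84 - 4 = 174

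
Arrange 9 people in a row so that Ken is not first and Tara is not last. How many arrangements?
By inclusion-exclusion: 9! - 2×(9-1)! + (9-2)! = 362880 - 80640 + 5040 = 287280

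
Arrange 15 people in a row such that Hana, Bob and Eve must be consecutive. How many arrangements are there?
Treat the 3 as one block: (15-3+1)! × 3! = 6227020800 × 6 = 37362124800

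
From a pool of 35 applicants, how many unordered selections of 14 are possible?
C(35,14) = 35!/(14!×21!) = 2319959400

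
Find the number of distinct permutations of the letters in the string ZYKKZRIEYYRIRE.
14! / (3! × 3! × 2! × 2! × 2! × 2!) = 151351200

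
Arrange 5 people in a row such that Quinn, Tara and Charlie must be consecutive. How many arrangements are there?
Treat the 3 as one block: (5-3+1)! × 3! = 6 × 6 = 36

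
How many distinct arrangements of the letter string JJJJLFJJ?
8! / (6! × 1! × 1!) = 56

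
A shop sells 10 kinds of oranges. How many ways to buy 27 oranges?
C(27+10-1, 10-1) = C(36, 9) = 94143280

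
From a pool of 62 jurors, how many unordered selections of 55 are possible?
C(62,55) = 62!/(55!×7!) = 491796152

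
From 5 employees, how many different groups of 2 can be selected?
C(5,2) = 5!/(2!×3!) = 10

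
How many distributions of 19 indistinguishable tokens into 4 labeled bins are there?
C(19+4-1, 4-1) = C(22, 3) = 1540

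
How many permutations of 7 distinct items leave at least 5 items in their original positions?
Exactly j fixed points: C(7,j)·!(7-j); sum over j ≥ 5 (derangement numbers via !m = (m-1)·(!(m-1) + !(m-2)): !0..!2 = 1, 0, 1). Σ_{j=5}^{7} C(7,j)·!(7-j) = C(7,5)·!2 + C(7,6)·!1 + C(7,7)·!0 = 21·1 + 7·0 + 1·1 = 22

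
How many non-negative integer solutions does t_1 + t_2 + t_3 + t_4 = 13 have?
C(13+4-1, 4-1) = C(16, 3) = 560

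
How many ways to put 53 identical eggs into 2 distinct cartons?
C(53+2-1, 2-1) = C(54, 1) = 54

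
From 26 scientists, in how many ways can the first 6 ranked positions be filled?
P(26,6) = 26!/(26-6)! = 165765600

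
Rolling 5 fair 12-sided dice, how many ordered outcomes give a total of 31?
Coefficient of x^31 in (x + x² + ... + x^12)^5. By inclusion-exclusion on dice exceeding 12: Σ_j (-1)^j C(5,j)·C(31-1-12j, 4) = C(5,0)·C(30,4) - C(5,1)·C(18,4) + C(5,2)·C(6,4) = 1·27405 - 5·3060 + 10·15 = 12255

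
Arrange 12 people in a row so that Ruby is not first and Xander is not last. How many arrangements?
By inclusion-exclusion: 12! - 2×(12-1)! + (12-2)! = 479001600 - 79833600 + 3628800 = 402796800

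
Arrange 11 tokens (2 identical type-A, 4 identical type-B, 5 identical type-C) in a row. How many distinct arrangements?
11! / (2! × 4! × 5!) = 6930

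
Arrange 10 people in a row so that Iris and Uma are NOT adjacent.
Total - adjacent = 10! - (10-1)!×2 = 3628800 - 725760 = 2903040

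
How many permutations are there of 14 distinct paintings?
14! = 87178291200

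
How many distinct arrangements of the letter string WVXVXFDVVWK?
11! / (2! × 4! × 1! × 1! × 2! × 1!) = 415800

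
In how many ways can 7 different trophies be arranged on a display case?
7! = 5040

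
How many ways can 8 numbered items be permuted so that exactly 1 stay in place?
Choose the 1 fixed point C(8,1) = 8, derange the rest: !7 = Σ_{j=0}^{7} (-1)^j·7!/j! = 5040 - 5040 + 2520 - 840 + 210 - 42 + 7 - 1 = 1854. Product = 8 × 1854 = 14832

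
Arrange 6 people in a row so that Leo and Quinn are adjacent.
Treat as block: (6-1)! × 2! = 120 × 2 = 240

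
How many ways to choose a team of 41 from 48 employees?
C(48,41) = 48!/(41!×7!) = 73629072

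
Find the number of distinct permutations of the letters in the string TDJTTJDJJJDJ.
12! / (6! × 3! × 3!) = 18480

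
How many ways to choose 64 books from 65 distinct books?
C(65,64) = 65!/(64!×1!) = 65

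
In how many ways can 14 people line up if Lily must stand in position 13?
Fix one position: (14-1)! = 6227020800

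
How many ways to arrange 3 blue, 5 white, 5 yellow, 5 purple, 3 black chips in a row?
21! / (3! × 5! × 5! × 5! × 3!) = 821292151680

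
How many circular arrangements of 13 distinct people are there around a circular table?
Circular: fix one position, arrange the rest. (13-1)! = 479001600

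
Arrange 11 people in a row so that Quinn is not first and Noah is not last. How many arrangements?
By inclusion-exclusion: 11! - 2×(11-1)! + (11-2)! = 39916800 - 7257600 + 362880 = 33022080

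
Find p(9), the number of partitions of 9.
Pentagonal recurrence p(n) = p(n-1) + p(n-2) - p(n-5) - p(n-7) + p(n-12) + p(n-15) - ... gives p(0..8) = 1, 1, 2, 3, 5, 7, 11, 15, 22. p(9) = p(8) + p(7) - p(4) - p(2) = 22 + 15 - 5 - 2 = 30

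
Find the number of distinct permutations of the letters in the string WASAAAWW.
8! / (4! × 1! × 3!) = 280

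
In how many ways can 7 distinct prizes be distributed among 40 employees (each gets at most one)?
P(40,7) = 40!/(40-7)! = 93963542400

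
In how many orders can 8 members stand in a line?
8! = 40320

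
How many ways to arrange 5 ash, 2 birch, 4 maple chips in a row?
11! / (5! × 2! × 4!) = 6930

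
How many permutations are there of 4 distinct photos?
4! = 24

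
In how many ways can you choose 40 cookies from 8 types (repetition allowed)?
C(40+8-1, 8-1) = C(47, 7) = 62891499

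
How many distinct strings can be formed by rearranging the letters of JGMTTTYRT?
9! / (1! × 4! × 1! × 1! × 1! × 1!) = 15120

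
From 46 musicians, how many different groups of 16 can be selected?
C(46,16) = 46!/(16!×30!) = 991493848554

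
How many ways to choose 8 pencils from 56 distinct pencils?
C(56,8) = 56!/(8!×48!) = 1420494075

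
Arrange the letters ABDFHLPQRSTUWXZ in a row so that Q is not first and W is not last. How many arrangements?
By inclusion-exclusion: 15! - 2×(15-1)! + (15-2)! = 1307674368000 - 174356582400 + 6227020800 = 1139544806400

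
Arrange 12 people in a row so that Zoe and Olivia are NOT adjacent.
Total - adjacent = 12! - (12-1)!×2 = 479001600 - 79833600 = 399168000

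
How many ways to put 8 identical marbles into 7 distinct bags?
C(8+7-1, 7-1) = C(14, 6) = 3003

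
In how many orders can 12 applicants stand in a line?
12! = 479001600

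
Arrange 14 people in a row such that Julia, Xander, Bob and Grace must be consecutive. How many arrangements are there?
Treat the 4 as one block: (14-4+1)! × 4! = 39916800 × 24 = 958003200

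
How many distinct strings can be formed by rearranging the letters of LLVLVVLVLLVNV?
13! / (6! × 6! × 1!) = 12012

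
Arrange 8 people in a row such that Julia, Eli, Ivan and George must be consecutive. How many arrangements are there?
Treat the 4 as one block: (8-4+1)! × 4! = 120 × 24 = 2880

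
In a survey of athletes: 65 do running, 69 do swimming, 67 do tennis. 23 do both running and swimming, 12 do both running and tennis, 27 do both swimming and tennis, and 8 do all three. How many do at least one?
|A∪B∪C| = 65+69+67-23-12-27+8 = 147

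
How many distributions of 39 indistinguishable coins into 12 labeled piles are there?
C(39+12-1, 12-1) = C(50, 11) = 37353738800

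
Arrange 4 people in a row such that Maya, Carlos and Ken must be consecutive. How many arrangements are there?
Treat the 3 as one block: (4-3+1)! × 3! = 2 × 6 = 12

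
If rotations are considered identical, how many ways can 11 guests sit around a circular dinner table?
Circular: fix one position, arrange the rest. (11-1)! = 3628800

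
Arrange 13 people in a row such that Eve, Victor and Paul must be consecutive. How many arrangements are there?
Treat the 3 as one block: (13-3+1)! × 3! = 39916800 × 6 = 239500800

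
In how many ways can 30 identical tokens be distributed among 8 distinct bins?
C(30+8-1, 8-1) = C(37, 7) = 10295472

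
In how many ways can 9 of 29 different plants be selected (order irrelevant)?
C(29,9) = 29!/(9!×20!) = 10015005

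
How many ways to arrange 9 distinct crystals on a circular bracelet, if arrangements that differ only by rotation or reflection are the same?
(9-1)!/2 = 40320/2 = 20160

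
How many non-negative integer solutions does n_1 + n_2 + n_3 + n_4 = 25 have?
C(25+4-1, 4-1) = C(28, 3) = 3276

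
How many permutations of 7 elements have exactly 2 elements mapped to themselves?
Choose the 2 fixed points C(7,2) = 21, derange the rest: !5 = Σ_{j=0}^{5} (-1)^j·5!/j! = 120 - 120 + 60 - 20 + 5 - 1 = 44. Product = 21 × 44 = 924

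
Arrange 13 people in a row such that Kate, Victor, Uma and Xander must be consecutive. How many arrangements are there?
Treat the 4 as one block: (13-4+1)! × 4! = 3628800 × 24 = 87091200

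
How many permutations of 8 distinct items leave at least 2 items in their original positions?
Exactly j fixed points: C(8,j)·!(8-j); sum over j ≥ 2 (derangement numbers via !m = (m-1)·(!(m-1) + !(m-2)): !0..!6 = 1, 0, 1, 2, 9, 44, 265). Σ_{j=2}^{8} C(8,j)·!(8-j) = C(8,2)·!6 + C(8,3)·!5 + C(8,4)·!4 + C(8,5)·!3 + C(8,6)·!2 + C(8,7)·!1 + C(8,8)·!0 = 28·265 + 56·44 + 70·9 + 56·2 + 28·1 + 8·0 + 1·1 = 10655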